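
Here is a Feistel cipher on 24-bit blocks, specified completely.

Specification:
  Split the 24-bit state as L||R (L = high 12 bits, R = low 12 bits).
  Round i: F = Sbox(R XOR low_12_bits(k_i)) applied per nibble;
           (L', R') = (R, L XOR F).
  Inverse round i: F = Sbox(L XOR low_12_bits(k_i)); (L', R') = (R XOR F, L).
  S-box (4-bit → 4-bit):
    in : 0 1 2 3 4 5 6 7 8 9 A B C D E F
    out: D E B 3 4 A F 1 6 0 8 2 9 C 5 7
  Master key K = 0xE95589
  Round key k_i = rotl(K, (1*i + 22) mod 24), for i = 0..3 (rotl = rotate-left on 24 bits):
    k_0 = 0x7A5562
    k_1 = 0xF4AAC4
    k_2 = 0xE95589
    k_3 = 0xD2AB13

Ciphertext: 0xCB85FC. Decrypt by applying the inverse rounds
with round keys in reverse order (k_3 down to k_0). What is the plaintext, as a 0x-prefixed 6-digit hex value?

0x3542A2

s_0 = ciphertext = 0xCB85FC
s_1 = InvRound(s_0, k_3) = 0x47ECB8
s_2 = InvRound(s_1, k_2) = 0x2C947E
s_3 = InvRound(s_2, k_1) = 0x2A22C9
s_4 = InvRound(s_3, k_0) = 0x3542A2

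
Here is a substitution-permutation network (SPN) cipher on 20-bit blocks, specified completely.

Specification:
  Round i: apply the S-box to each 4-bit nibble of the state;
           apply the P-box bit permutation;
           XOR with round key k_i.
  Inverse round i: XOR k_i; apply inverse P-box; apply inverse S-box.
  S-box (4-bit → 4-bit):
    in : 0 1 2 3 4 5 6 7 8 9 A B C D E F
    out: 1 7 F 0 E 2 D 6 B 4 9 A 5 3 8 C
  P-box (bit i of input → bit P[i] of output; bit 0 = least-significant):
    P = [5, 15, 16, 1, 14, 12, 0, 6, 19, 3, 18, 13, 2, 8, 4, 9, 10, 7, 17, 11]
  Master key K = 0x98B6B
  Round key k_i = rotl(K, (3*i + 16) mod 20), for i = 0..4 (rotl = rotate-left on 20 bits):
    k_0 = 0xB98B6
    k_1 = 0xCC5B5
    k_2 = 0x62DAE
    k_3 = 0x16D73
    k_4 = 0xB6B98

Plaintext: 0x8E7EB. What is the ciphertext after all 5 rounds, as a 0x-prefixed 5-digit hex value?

0x2AA6D

s_0 = plaintext = 0x8E7EB
s_1 = Round(s_0, k_0) = 0xF167C
s_2 = Round(s_1, k_1) = 0x3FC80
s_3 = Round(s_2, k_2) = 0xA7FDE
s_4 = Round(s_3, k_3) = 0x51061
s_5 = Round(s_4, k_4) = 0x2AA6D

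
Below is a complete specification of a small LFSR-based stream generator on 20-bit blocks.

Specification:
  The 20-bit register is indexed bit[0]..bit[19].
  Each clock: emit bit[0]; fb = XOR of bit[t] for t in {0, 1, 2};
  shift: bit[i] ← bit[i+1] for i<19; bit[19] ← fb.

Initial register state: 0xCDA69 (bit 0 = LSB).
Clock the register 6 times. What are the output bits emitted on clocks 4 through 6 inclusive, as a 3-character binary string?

101

reg_0 = 0xCDA69
clock 1: out=1, reg = 0xE6D34
clock 2: out=0, reg = 0xF369A
clock 3: out=0, reg = 0xF9B4D
clock 4: out=1, reg = 0x7CDA6
clock 5: out=0, reg = 0x3E6D3
clock 6: out=1, reg = 0x1F369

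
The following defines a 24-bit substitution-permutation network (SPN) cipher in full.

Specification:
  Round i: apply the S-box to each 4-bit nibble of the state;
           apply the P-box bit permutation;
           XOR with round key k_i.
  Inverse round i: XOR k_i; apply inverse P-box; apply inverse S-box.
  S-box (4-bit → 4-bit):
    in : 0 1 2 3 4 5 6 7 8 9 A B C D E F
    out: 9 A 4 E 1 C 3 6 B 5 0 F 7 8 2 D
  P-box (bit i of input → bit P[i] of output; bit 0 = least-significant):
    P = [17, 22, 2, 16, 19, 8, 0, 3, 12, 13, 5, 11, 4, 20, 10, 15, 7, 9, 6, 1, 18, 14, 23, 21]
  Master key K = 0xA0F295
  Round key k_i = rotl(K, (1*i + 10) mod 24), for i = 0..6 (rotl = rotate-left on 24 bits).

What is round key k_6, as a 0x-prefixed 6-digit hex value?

K = 0xA0F295
k_0 = rotl(K, (1*0+10) mod 24) = rotl(K, 10) = 0xCA5683
k_1 = rotl(K, (1*1+10) mod 24) = rotl(K, 11) = 0x94AD07
k_2 = rotl(K, (1*2+10) mod 24) = rotl(K, 12) = 0x295A0F
k_3 = rotl(K, (1*3+10) mod 24) = rotl(K, 13) = 0x52B41E
k_4 = rotl(K, (1*4+10) mod 24) = rotl(K, 14) = 0xA5683C
k_5 = rotl(K, (1*5+10) mod 24) = rotl(K, 15) = 0x4AD079
k_6 = rotl(K, (1*6+10) mod 24) = rotl(K, 16) = 0x95A0F2

0x95A0F2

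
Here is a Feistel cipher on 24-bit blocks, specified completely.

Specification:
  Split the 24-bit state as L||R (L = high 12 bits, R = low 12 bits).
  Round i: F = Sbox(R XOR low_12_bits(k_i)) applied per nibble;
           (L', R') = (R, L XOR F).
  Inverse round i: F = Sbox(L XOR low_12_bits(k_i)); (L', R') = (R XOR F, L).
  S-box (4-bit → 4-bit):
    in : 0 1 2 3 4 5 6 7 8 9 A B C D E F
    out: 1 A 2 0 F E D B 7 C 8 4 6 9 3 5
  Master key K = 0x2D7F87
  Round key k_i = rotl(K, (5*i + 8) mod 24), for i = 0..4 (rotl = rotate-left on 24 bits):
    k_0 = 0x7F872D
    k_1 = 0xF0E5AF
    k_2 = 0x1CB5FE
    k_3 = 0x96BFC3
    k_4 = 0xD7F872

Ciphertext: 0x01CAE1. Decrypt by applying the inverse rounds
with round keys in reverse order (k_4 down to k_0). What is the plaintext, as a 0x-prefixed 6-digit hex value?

s_0 = ciphertext = 0x01CAE1
s_1 = InvRound(s_0, k_4) = 0xD3201C
s_2 = InvRound(s_1, k_3) = 0x246D32
s_3 = InvRound(s_2, k_2) = 0x675246
s_4 = InvRound(s_3, k_1) = 0x2DE675
s_5 = InvRound(s_4, k_0) = 0x8252DE

0x8252DE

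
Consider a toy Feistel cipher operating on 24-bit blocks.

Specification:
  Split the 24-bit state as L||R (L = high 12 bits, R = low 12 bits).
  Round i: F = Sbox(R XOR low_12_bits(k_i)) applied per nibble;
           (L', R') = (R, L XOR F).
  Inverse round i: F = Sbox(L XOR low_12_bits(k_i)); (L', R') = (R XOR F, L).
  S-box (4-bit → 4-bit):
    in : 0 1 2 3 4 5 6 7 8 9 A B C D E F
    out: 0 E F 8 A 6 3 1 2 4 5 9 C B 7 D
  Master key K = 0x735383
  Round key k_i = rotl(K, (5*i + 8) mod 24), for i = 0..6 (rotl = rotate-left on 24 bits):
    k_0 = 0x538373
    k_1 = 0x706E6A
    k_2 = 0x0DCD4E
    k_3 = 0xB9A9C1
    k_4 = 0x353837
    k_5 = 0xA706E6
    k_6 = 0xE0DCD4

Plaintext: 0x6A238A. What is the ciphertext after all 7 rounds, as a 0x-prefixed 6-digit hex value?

0x658179

s_0 = plaintext = 0x6A238A
s_1 = Round(s_0, k_0) = 0x38A676
s_2 = Round(s_1, k_1) = 0x676166
s_3 = Round(s_2, k_2) = 0x166A84
s_4 = Round(s_3, k_3) = 0xA849C0
s_5 = Round(s_4, k_4) = 0x9C0455
s_6 = Round(s_5, k_5) = 0x455658
s_7 = Round(s_6, k_6) = 0x658179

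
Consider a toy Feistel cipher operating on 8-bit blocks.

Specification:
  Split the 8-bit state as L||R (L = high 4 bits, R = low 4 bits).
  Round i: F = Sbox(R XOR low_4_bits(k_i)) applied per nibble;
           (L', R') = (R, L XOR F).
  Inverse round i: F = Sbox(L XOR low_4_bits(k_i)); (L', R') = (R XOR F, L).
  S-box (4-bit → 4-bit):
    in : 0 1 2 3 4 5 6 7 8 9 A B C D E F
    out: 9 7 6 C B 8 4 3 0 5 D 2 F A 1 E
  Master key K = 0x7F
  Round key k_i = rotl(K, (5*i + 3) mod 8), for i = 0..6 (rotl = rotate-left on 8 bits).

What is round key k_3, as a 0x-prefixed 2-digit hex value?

K = 0x7F
k_0 = rotl(K, (5*0+3) mod 8) = rotl(K, 3) = 0xFB
k_1 = rotl(K, (5*1+3) mod 8) = rotl(K, 0) = 0x7F
k_2 = rotl(K, (5*2+3) mod 8) = rotl(K, 5) = 0xEF
k_3 = rotl(K, (5*3+3) mod 8) = rotl(K, 2) = 0xFD

0xFD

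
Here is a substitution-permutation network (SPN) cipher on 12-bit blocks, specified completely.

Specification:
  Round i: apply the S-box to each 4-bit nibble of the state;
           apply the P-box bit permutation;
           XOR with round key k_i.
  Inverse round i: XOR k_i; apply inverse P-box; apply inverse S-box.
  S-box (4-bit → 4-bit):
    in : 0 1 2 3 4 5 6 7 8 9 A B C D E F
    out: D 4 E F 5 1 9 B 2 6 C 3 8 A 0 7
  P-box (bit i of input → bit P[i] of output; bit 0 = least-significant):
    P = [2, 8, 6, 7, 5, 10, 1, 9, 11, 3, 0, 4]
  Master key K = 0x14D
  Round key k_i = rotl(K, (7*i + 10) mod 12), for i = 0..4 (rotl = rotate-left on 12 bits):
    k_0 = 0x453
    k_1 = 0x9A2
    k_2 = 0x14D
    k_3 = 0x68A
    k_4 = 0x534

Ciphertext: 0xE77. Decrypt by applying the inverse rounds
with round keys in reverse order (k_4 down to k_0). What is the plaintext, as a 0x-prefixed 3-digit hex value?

s_0 = ciphertext = 0xE77
s_1 = InvRound(s_0, k_4) = 0x4A9
s_2 = InvRound(s_1, k_3) = 0x10E
s_3 = InvRound(s_2, k_2) = 0x111
s_4 = InvRound(s_3, k_1) = 0x04C
s_5 = InvRound(s_4, k_0) = 0x295

0x295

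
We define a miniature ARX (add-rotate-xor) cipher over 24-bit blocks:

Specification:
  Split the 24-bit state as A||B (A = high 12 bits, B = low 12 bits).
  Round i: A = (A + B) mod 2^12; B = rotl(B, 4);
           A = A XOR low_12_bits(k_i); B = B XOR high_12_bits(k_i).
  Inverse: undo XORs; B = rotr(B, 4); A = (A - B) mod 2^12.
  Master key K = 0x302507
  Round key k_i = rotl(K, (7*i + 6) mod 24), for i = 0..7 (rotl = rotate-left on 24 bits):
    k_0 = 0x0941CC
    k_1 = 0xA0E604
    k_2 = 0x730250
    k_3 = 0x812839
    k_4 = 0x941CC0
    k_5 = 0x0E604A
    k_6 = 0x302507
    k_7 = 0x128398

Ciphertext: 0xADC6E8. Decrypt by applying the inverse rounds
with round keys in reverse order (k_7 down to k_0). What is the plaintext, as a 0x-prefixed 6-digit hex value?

0x581B9A

s_0 = ciphertext = 0xADC6E8
s_1 = InvRound(s_0, k_7) = 0x8C807C
s_2 = InvRound(s_1, k_6) = 0xF98E37
s_3 = InvRound(s_2, k_5) = 0xDE51ED
s_4 = InvRound(s_3, k_4) = 0x49BC8A
s_5 = InvRound(s_4, k_3) = 0x459849
s_6 = InvRound(s_5, k_2) = 0xC129F7
s_7 = InvRound(s_6, k_1) = 0x0D793F
s_8 = InvRound(s_7, k_0) = 0x581B9A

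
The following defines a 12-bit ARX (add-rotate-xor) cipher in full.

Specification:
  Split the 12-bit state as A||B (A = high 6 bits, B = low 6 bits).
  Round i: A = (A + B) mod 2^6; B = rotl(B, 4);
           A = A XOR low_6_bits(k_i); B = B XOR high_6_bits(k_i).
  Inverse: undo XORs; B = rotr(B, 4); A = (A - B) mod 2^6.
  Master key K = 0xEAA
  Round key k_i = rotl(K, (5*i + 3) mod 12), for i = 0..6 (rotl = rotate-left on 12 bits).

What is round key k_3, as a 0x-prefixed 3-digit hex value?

K = 0xEAA
k_0 = rotl(K, (5*0+3) mod 12) = rotl(K, 3) = 0x557
k_1 = rotl(K, (5*1+3) mod 12) = rotl(K, 8) = 0xAEA
k_2 = rotl(K, (5*2+3) mod 12) = rotl(K, 1) = 0xD55
k_3 = rotl(K, (5*3+3) mod 12) = rotl(K, 6) = 0xABA

0xABA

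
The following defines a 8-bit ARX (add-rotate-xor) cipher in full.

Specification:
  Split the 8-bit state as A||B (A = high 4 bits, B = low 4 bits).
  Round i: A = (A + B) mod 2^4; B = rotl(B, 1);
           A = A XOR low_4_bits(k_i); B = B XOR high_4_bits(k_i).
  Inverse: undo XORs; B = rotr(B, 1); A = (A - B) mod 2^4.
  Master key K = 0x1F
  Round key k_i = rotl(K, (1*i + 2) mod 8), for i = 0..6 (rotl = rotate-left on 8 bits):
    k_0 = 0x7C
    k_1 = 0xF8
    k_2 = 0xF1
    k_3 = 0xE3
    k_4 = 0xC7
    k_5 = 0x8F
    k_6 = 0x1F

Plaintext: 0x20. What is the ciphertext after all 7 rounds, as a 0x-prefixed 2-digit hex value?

0x59

s_0 = plaintext = 0x20
s_1 = Round(s_0, k_0) = 0xE7
s_2 = Round(s_1, k_1) = 0xD1
s_3 = Round(s_2, k_2) = 0xFD
s_4 = Round(s_3, k_3) = 0xF5
s_5 = Round(s_4, k_4) = 0x36
s_6 = Round(s_5, k_5) = 0x64
s_7 = Round(s_6, k_6) = 0x59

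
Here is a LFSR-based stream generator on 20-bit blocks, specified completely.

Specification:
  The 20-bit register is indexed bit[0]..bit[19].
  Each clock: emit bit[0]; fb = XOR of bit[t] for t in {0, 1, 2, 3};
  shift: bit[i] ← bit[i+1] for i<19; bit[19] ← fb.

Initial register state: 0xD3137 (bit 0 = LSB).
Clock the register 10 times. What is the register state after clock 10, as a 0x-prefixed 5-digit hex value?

0xF1F4C

reg_0 = 0xD3137
clock 1: out=1, reg = 0xE989B
clock 2: out=1, reg = 0xF4C4D
clock 3: out=1, reg = 0xFA626
clock 4: out=0, reg = 0x7D313
clock 5: out=1, reg = 0x3E989
clock 6: out=1, reg = 0x1F4C4
clock 7: out=0, reg = 0x8FA62
clock 8: out=0, reg = 0xC7D31
clock 9: out=1, reg = 0xE3E98
clock 10: out=0, reg = 0xF1F4C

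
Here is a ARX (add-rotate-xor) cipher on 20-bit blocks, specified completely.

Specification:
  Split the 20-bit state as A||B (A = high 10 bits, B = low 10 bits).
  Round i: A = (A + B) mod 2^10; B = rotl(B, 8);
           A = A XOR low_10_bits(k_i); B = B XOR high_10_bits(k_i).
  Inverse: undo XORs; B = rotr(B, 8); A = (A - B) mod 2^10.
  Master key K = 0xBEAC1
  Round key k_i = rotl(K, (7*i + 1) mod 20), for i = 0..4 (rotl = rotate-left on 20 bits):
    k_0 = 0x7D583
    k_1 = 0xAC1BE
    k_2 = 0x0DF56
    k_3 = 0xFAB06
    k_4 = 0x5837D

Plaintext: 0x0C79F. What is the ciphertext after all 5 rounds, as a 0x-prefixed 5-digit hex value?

s_0 = plaintext = 0x0C79F
s_1 = Round(s_0, k_0) = 0x94E12
s_2 = Round(s_1, k_1) = 0x76C34
s_3 = Round(s_2, k_2) = 0x5643A
s_4 = Round(s_3, k_3) = 0xA55E4
s_5 = Round(s_4, k_4) = 0xC1119

0xC1119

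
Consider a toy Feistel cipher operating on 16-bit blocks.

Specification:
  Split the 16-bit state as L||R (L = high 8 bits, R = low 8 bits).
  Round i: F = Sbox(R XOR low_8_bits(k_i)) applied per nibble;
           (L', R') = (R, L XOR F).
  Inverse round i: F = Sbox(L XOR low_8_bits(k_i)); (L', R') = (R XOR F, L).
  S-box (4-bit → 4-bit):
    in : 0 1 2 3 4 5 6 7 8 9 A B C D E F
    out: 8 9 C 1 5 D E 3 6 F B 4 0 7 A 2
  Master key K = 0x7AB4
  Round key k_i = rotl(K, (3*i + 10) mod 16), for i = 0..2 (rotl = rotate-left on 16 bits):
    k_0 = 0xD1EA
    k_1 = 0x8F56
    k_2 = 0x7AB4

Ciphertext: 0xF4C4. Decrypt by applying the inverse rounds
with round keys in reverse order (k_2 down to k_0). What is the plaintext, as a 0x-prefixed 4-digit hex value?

s_0 = ciphertext = 0xF4C4
s_1 = InvRound(s_0, k_2) = 0x9CF4
s_2 = InvRound(s_1, k_1) = 0xFF9C
s_3 = InvRound(s_2, k_0) = 0x01FF

0x01FF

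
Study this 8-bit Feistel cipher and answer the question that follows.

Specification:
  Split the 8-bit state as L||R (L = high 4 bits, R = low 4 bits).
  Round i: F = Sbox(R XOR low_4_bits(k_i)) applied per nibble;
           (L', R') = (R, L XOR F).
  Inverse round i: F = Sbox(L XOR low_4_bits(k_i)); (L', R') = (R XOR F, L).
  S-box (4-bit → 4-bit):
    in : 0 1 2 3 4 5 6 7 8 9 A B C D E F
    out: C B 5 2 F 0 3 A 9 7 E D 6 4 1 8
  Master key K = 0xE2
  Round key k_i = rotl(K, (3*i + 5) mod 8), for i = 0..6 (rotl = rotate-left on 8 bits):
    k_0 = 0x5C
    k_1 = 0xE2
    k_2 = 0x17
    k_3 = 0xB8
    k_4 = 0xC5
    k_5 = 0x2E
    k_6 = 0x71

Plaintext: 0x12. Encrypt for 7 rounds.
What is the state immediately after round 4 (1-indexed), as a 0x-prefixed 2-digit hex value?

s_0 = plaintext = 0x12
s_1 = Round(s_0, k_0) = 0x20
s_2 = Round(s_1, k_1) = 0x07
s_3 = Round(s_2, k_2) = 0x7C
s_4 = Round(s_3, k_3) = 0xC8
s_5 = Round(s_4, k_4) = 0x88
s_6 = Round(s_5, k_5) = 0x8B
s_7 = Round(s_6, k_6) = 0xB6

0xC8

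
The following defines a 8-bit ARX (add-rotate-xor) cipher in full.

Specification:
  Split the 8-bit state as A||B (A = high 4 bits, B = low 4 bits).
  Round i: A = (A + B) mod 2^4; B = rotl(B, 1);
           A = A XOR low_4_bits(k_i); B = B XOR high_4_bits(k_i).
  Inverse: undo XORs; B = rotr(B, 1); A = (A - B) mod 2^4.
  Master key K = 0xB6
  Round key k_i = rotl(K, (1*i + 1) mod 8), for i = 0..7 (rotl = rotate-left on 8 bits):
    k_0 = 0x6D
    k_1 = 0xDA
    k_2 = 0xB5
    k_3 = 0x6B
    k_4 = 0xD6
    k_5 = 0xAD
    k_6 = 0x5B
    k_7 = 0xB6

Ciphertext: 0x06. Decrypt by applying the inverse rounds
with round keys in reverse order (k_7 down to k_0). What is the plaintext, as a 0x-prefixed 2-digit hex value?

s_0 = ciphertext = 0x06
s_1 = InvRound(s_0, k_7) = 0x8E
s_2 = InvRound(s_1, k_6) = 0x6D
s_3 = InvRound(s_2, k_5) = 0x0B
s_4 = InvRound(s_3, k_4) = 0x33
s_5 = InvRound(s_4, k_3) = 0xEA
s_6 = InvRound(s_5, k_2) = 0x38
s_7 = InvRound(s_6, k_1) = 0xFA
s_8 = InvRound(s_7, k_0) = 0xC6

0xC6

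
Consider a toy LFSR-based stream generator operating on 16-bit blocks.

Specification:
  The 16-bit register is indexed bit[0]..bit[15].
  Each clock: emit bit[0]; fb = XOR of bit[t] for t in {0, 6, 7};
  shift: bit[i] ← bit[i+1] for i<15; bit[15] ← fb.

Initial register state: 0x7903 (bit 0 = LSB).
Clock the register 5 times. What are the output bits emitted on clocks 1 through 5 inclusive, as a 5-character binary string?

11000

reg_0 = 0x7903
clock 1: out=1, reg = 0xBC81
clock 2: out=1, reg = 0x5E40
clock 3: out=0, reg = 0xAF20
clock 4: out=0, reg = 0x5790
clock 5: out=0, reg = 0xABC8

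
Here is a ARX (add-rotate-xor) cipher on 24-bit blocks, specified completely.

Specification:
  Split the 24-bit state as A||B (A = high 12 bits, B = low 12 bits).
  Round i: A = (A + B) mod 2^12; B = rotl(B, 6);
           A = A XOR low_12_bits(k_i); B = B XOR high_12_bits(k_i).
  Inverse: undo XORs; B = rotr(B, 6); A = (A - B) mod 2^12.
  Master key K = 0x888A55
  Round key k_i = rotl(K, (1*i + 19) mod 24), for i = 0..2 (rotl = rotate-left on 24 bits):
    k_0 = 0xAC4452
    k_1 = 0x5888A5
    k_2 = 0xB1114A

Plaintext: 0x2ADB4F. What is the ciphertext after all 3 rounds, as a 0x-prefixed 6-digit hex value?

s_0 = plaintext = 0x2ADB4F
s_1 = Round(s_0, k_0) = 0x9AE929
s_2 = Round(s_1, k_1) = 0xA72FEC
s_3 = Round(s_2, k_2) = 0xB1402E

0xB1402E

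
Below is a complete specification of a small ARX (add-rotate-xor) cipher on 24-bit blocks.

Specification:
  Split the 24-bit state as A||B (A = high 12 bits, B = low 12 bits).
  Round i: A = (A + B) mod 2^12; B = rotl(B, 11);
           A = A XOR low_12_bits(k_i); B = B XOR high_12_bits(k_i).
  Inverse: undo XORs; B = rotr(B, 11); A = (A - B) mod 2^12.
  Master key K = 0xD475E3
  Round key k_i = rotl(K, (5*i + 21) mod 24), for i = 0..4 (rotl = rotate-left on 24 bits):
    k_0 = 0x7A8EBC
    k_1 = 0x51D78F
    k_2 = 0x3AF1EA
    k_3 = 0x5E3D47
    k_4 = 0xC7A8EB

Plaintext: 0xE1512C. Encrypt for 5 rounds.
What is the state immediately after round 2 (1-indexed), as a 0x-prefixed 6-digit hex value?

0xEB4682

s_0 = plaintext = 0xE1512C
s_1 = Round(s_0, k_0) = 0x1FD73E
s_2 = Round(s_1, k_1) = 0xEB4682
s_3 = Round(s_2, k_2) = 0x4DC0EE
s_4 = Round(s_3, k_3) = 0x88D594
s_5 = Round(s_4, k_4) = 0x6CAEB0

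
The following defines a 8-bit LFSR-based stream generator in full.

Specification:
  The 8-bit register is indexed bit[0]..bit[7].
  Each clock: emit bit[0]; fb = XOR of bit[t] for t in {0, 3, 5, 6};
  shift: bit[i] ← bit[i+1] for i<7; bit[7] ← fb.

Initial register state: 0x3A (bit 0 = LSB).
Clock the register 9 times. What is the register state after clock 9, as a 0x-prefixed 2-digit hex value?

reg_0 = 0x3A
clock 1: out=0, reg = 0x1D
clock 2: out=1, reg = 0x0E
clock 3: out=0, reg = 0x87
clock 4: out=1, reg = 0xC3
clock 5: out=1, reg = 0x61
clock 6: out=1, reg = 0xB0
clock 7: out=0, reg = 0xD8
clock 8: out=0, reg = 0x6C
clock 9: out=0, reg = 0xB6

0xB6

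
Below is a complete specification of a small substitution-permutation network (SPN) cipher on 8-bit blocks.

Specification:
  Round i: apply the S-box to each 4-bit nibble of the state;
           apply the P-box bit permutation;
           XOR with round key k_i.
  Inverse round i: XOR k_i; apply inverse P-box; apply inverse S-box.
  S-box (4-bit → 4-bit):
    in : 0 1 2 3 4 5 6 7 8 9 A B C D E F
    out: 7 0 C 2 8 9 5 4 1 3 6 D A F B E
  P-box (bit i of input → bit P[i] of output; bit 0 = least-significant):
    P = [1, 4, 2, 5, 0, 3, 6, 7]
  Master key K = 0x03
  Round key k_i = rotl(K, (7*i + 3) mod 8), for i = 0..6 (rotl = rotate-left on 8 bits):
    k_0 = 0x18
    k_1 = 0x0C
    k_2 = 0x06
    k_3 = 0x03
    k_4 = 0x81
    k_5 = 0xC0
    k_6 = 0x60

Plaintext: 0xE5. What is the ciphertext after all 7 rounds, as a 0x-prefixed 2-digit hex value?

0xC3

s_0 = plaintext = 0xE5
s_1 = Round(s_0, k_0) = 0xB3
s_2 = Round(s_1, k_1) = 0xDD
s_3 = Round(s_2, k_2) = 0xF9
s_4 = Round(s_3, k_3) = 0xD9
s_5 = Round(s_4, k_4) = 0x5A
s_6 = Round(s_5, k_5) = 0x55
s_7 = Round(s_6, k_6) = 0xC3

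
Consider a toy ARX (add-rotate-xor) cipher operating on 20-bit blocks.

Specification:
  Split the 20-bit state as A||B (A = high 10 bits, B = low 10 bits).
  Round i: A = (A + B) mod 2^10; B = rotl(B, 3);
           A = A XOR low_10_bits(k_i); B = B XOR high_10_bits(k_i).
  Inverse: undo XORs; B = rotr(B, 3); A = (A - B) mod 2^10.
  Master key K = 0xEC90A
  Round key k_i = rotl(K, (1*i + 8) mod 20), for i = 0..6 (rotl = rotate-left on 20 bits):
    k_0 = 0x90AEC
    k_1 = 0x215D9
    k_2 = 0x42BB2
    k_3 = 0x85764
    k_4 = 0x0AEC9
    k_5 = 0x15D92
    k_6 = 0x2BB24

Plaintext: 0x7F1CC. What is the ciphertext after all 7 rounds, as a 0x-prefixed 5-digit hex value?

s_0 = plaintext = 0x7F1CC
s_1 = Round(s_0, k_0) = 0x49021
s_2 = Round(s_1, k_1) = 0x2718D
s_3 = Round(s_2, k_2) = 0x66D61
s_4 = Round(s_3, k_3) = 0x6611F
s_5 = Round(s_4, k_4) = 0x1F8D1
s_6 = Round(s_5, k_5) = 0x376DE
s_7 = Round(s_6, k_6) = 0x27E5B

0x27E5B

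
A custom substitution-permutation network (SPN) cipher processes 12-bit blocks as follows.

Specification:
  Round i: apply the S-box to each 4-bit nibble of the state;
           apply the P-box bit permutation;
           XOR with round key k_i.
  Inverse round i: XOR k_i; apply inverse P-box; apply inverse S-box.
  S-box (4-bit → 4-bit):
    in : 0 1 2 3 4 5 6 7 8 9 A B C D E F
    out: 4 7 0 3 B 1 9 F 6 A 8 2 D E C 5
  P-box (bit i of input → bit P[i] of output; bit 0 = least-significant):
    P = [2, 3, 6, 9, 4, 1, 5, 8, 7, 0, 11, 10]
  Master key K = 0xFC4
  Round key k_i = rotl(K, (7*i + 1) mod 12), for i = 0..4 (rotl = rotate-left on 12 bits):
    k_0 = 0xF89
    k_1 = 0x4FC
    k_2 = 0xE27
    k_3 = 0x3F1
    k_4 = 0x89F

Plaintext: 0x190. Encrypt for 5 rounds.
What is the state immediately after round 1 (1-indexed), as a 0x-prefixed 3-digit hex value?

0x64A

s_0 = plaintext = 0x190
s_1 = Round(s_0, k_0) = 0x64A
s_2 = Round(s_1, k_1) = 0x36E
s_3 = Round(s_2, k_2) = 0xDF6
s_4 = Round(s_3, k_3) = 0xDC4
s_5 = Round(s_4, k_4) = 0x7A2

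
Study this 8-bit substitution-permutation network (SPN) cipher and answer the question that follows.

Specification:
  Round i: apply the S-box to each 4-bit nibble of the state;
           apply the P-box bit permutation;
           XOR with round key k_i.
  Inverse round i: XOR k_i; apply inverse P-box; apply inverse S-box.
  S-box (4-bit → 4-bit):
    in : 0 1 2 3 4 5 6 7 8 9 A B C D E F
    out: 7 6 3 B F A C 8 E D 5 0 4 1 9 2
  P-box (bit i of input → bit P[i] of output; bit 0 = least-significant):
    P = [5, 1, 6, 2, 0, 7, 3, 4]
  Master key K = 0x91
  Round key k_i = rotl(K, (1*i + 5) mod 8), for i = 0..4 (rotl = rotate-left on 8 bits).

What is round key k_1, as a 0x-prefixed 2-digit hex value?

0x64

K = 0x91
k_0 = rotl(K, (1*0+5) mod 8) = rotl(K, 5) = 0x32
k_1 = rotl(K, (1*1+5) mod 8) = rotl(K, 6) = 0x64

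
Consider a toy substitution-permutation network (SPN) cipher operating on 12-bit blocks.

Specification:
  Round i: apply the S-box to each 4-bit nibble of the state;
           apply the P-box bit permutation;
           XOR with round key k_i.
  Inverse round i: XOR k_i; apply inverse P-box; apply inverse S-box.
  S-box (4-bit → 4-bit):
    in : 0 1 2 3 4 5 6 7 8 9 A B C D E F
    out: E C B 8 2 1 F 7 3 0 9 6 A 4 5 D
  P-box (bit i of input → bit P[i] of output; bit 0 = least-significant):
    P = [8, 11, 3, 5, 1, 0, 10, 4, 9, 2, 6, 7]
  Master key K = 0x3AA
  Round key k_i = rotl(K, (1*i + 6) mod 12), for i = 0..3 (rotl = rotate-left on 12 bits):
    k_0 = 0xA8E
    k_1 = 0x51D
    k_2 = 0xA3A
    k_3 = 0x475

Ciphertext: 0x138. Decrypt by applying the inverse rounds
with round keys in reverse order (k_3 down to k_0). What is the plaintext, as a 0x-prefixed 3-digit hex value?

0x9C7

s_0 = ciphertext = 0x138
s_1 = InvRound(s_0, k_3) = 0xBBE
s_2 = InvRound(s_1, k_2) = 0xC95
s_3 = InvRound(s_2, k_1) = 0x397
s_4 = InvRound(s_3, k_0) = 0x9C7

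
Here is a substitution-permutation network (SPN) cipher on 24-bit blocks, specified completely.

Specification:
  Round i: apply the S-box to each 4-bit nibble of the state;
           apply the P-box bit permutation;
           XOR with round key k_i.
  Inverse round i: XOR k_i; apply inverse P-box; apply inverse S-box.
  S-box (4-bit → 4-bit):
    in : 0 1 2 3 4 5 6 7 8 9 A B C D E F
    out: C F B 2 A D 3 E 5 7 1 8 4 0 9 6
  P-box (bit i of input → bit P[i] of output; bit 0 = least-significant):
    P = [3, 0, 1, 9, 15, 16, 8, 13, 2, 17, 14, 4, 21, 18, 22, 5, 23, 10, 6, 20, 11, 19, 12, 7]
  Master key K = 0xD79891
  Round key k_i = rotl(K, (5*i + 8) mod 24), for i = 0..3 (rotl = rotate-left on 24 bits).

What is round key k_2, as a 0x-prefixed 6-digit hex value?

0x475E62

K = 0xD79891
k_0 = rotl(K, (5*0+8) mod 24) = rotl(K, 8) = 0x9891D7
k_1 = rotl(K, (5*1+8) mod 24) = rotl(K, 13) = 0x123AF3
k_2 = rotl(K, (5*2+8) mod 24) = rotl(K, 18) = 0x475E62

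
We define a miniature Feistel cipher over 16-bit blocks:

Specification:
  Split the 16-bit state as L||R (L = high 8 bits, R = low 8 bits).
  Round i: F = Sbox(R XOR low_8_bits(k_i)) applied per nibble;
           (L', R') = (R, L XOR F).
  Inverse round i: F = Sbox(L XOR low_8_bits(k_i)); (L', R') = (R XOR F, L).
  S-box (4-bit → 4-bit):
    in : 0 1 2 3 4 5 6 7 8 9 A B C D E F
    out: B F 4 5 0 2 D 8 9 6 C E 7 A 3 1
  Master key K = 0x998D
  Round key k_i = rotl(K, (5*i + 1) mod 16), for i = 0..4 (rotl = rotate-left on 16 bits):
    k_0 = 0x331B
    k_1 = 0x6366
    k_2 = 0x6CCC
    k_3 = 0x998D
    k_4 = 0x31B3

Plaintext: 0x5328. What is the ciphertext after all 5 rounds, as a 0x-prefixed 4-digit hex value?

s_0 = plaintext = 0x5328
s_1 = Round(s_0, k_0) = 0x2806
s_2 = Round(s_1, k_1) = 0x06F3
s_3 = Round(s_2, k_2) = 0xF357
s_4 = Round(s_3, k_3) = 0x575F
s_5 = Round(s_4, k_4) = 0x5F60

0x5F60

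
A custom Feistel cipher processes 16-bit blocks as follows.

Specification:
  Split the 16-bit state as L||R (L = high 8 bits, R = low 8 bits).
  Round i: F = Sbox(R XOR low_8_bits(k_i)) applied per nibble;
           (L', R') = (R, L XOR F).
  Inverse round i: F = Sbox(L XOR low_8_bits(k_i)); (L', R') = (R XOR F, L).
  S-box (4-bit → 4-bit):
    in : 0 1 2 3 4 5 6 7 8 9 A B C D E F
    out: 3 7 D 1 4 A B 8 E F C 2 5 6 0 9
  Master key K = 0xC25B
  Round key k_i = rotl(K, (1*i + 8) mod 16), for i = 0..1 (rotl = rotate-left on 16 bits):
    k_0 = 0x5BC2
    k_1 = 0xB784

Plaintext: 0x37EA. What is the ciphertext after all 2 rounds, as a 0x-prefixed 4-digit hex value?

0xE95C

s_0 = plaintext = 0x37EA
s_1 = Round(s_0, k_0) = 0xEAE9
s_2 = Round(s_1, k_1) = 0xE95C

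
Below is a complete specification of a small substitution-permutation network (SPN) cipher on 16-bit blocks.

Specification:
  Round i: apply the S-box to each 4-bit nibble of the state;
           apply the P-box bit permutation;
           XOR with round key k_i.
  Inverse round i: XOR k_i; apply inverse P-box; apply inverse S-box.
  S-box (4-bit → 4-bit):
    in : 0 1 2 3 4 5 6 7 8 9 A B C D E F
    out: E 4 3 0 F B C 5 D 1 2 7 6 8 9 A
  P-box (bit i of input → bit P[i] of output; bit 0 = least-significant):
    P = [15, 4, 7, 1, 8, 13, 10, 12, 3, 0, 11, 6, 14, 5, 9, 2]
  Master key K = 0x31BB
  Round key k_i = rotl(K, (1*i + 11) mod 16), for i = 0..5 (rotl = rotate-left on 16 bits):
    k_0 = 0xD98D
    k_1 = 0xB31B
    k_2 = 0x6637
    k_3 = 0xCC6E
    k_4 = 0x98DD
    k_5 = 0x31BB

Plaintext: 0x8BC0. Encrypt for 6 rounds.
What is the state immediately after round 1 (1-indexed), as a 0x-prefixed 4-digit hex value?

0xB712

s_0 = plaintext = 0x8BC0
s_1 = Round(s_0, k_0) = 0xB712
s_2 = Round(s_1, k_1) = 0x7D23
s_3 = Round(s_2, k_2) = 0x0577
s_4 = Round(s_3, k_3) = 0x4B83
s_5 = Round(s_4, k_4) = 0xC7F0
s_6 = Round(s_5, k_5) = 0x0B01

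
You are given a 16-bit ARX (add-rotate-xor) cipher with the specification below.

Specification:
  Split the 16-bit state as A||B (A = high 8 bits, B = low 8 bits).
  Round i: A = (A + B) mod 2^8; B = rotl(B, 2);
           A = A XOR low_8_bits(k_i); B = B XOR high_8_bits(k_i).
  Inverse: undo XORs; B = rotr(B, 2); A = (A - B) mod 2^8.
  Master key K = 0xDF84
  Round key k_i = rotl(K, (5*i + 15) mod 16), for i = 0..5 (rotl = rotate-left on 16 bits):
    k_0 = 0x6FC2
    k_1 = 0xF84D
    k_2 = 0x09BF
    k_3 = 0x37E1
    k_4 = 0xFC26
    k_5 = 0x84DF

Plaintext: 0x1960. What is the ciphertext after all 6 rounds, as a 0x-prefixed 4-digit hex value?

s_0 = plaintext = 0x1960
s_1 = Round(s_0, k_0) = 0xBBEE
s_2 = Round(s_1, k_1) = 0xE443
s_3 = Round(s_2, k_2) = 0x9804
s_4 = Round(s_3, k_3) = 0x7D27
s_5 = Round(s_4, k_4) = 0x8260
s_6 = Round(s_5, k_5) = 0x3D05

0x3D05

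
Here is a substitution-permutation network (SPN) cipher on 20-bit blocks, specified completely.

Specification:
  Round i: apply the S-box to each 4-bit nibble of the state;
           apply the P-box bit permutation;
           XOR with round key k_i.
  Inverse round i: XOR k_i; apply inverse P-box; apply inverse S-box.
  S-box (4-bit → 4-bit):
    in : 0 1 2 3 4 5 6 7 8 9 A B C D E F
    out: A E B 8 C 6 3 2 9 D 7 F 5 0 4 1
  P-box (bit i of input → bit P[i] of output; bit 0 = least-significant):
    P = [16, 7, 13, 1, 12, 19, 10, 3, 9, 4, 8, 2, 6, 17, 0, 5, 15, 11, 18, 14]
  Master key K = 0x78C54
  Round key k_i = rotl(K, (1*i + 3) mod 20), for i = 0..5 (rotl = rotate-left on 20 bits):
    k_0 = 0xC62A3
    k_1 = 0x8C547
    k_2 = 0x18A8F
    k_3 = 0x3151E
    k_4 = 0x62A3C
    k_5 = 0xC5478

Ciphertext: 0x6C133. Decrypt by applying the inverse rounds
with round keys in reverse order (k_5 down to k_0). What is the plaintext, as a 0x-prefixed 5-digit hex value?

0x01F4B

s_0 = ciphertext = 0x6C133
s_1 = InvRound(s_0, k_5) = 0xFAEB3
s_2 = InvRound(s_1, k_4) = 0xFE312
s_3 = InvRound(s_2, k_3) = 0x9D8BE
s_4 = InvRound(s_3, k_2) = 0x3466D
s_5 = InvRound(s_4, k_1) = 0xF0C08
s_6 = InvRound(s_5, k_0) = 0x01F4B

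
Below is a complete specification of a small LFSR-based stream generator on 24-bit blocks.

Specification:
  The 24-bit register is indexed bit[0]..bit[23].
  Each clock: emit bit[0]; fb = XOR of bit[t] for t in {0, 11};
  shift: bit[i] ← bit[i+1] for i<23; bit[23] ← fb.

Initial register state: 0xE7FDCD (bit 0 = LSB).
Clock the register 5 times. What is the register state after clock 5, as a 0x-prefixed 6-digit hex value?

reg_0 = 0xE7FDCD
clock 1: out=1, reg = 0x73FEE6
clock 2: out=0, reg = 0xB9FF73
clock 3: out=1, reg = 0x5CFFB9
clock 4: out=1, reg = 0x2E7FDC
clock 5: out=0, reg = 0x973FEE

0x973FEE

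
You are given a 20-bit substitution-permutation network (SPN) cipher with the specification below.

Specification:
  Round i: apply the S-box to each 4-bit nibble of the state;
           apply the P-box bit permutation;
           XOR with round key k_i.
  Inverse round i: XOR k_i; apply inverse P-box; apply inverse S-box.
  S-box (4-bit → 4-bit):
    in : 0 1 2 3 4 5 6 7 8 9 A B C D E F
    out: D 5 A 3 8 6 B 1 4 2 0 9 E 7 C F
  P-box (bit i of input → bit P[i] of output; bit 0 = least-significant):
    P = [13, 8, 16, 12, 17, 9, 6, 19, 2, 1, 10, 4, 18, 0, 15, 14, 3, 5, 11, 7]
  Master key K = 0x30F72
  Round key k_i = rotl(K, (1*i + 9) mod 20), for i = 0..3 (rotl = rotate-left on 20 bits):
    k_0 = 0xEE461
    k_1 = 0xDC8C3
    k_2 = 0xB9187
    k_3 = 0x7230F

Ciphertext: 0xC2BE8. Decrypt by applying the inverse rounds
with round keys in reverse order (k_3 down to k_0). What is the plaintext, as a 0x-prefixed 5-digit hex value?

0x29F9E

s_0 = ciphertext = 0xC2BE8
s_1 = InvRound(s_0, k_3) = 0xC9308
s_2 = InvRound(s_1, k_2) = 0xB3338
s_3 = InvRound(s_2, k_1) = 0xFF2D6
s_4 = InvRound(s_3, k_0) = 0x29F9E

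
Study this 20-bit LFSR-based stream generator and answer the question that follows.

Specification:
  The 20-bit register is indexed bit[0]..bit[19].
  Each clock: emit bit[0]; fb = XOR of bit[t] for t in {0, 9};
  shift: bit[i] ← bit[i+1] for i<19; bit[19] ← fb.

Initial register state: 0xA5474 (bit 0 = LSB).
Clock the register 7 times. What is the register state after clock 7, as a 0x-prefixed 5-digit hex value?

reg_0 = 0xA5474
clock 1: out=0, reg = 0x52A3A
clock 2: out=0, reg = 0xA951D
clock 3: out=1, reg = 0xD4A8E
clock 4: out=0, reg = 0xEA547
clock 5: out=1, reg = 0xF52A3
clock 6: out=1, reg = 0x7A951
clock 7: out=1, reg = 0xBD4A8

0xBD4A8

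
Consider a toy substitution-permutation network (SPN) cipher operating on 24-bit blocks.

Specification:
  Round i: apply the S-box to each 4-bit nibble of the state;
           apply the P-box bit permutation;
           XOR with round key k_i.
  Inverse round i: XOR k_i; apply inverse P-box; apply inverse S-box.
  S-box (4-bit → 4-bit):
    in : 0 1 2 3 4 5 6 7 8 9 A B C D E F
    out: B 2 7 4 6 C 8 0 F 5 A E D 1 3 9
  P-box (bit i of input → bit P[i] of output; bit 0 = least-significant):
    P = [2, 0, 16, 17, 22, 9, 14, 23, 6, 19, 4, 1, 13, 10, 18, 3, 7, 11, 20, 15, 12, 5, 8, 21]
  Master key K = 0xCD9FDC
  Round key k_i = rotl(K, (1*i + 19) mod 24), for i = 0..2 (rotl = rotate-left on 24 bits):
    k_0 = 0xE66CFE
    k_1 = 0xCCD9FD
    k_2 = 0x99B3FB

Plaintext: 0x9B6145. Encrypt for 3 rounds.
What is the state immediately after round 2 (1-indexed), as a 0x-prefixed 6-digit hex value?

s_0 = plaintext = 0x9B6145
s_1 = Round(s_0, k_0) = 0xFDB7F6
s_2 = Round(s_1, k_1) = 0x2ACD75
s_3 = Round(s_2, k_2) = 0x9E0A93

0x2ACD75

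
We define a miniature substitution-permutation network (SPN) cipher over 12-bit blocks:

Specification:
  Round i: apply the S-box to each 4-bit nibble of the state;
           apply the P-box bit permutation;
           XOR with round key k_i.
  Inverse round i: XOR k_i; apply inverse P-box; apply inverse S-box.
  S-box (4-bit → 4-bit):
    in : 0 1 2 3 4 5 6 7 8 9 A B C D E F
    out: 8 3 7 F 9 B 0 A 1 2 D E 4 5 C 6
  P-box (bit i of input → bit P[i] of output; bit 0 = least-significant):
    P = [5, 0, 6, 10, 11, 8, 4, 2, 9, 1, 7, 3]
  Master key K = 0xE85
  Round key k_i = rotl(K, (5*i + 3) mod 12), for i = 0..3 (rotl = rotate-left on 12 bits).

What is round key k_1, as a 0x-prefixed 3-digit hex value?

K = 0xE85
k_0 = rotl(K, (5*0+3) mod 12) = rotl(K, 3) = 0x42F
k_1 = rotl(K, (5*1+3) mod 12) = rotl(K, 8) = 0x5E8

0x5E8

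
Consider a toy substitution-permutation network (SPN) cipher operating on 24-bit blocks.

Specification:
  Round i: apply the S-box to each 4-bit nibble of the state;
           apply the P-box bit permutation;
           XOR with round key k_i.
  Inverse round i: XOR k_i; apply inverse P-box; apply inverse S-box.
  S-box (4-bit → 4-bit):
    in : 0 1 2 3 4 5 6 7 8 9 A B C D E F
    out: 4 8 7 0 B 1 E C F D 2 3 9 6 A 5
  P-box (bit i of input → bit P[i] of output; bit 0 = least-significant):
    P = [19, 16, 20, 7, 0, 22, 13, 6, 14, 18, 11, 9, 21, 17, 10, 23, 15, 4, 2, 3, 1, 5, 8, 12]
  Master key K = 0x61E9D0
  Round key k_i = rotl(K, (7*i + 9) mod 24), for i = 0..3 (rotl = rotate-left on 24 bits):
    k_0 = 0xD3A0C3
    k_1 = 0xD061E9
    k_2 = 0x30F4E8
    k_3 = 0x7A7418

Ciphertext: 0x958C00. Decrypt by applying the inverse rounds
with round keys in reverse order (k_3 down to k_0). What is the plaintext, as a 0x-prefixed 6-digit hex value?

0xDBD44E

s_0 = ciphertext = 0x958C00
s_1 = InvRound(s_0, k_3) = 0x1442DB
s_2 = InvRound(s_1, k_2) = 0x4BFEF3
s_3 = InvRound(s_2, k_1) = 0x946732
s_4 = InvRound(s_3, k_0) = 0xDBD44E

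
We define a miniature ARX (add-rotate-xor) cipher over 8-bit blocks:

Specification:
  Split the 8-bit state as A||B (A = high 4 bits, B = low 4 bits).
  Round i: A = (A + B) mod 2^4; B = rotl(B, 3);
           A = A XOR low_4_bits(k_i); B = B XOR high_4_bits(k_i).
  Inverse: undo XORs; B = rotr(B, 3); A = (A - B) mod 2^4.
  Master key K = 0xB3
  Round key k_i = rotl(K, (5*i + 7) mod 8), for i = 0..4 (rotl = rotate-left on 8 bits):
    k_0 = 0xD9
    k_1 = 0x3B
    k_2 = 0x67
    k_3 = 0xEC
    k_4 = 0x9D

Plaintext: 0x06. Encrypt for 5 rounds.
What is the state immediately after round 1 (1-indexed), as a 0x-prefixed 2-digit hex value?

0xFE

s_0 = plaintext = 0x06
s_1 = Round(s_0, k_0) = 0xFE
s_2 = Round(s_1, k_1) = 0x64
s_3 = Round(s_2, k_2) = 0xD4
s_4 = Round(s_3, k_3) = 0xDC
s_5 = Round(s_4, k_4) = 0x4F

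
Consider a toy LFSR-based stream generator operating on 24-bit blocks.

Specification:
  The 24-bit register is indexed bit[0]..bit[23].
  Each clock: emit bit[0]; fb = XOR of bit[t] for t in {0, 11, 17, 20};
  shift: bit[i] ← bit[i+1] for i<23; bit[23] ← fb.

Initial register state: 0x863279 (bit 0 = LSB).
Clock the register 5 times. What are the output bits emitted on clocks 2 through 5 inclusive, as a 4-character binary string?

0011

reg_0 = 0x863279
clock 1: out=1, reg = 0x43193C
clock 2: out=0, reg = 0x218C9E
clock 3: out=0, reg = 0x90C64F
clock 4: out=1, reg = 0x486327
clock 5: out=1, reg = 0xA43193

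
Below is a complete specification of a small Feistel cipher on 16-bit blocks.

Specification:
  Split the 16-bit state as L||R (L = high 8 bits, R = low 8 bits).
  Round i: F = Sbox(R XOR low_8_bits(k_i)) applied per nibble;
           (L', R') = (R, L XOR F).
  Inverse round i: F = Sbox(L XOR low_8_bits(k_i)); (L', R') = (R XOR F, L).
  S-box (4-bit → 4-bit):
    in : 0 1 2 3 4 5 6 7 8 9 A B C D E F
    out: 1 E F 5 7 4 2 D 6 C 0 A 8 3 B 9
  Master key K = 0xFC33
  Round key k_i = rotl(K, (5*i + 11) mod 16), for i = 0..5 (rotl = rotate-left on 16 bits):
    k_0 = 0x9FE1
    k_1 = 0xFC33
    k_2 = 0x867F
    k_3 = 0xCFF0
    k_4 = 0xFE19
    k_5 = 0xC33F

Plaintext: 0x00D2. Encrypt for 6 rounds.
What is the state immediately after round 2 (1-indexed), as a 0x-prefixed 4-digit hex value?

0x55F0

s_0 = plaintext = 0x00D2
s_1 = Round(s_0, k_0) = 0xD255
s_2 = Round(s_1, k_1) = 0x55F0
s_3 = Round(s_2, k_2) = 0xF03C
s_4 = Round(s_3, k_3) = 0x3C78
s_5 = Round(s_4, k_4) = 0x7812
s_6 = Round(s_5, k_5) = 0x128B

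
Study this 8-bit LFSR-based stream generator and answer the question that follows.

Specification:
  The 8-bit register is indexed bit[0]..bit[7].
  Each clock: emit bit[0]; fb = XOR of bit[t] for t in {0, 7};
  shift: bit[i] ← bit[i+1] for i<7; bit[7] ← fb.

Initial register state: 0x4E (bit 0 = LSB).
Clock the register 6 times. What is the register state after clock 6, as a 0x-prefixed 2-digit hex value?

reg_0 = 0x4E
clock 1: out=0, reg = 0x27
clock 2: out=1, reg = 0x93
clock 3: out=1, reg = 0x49
clock 4: out=1, reg = 0xA4
clock 5: out=0, reg = 0xD2
clock 6: out=0, reg = 0xE9

0xE9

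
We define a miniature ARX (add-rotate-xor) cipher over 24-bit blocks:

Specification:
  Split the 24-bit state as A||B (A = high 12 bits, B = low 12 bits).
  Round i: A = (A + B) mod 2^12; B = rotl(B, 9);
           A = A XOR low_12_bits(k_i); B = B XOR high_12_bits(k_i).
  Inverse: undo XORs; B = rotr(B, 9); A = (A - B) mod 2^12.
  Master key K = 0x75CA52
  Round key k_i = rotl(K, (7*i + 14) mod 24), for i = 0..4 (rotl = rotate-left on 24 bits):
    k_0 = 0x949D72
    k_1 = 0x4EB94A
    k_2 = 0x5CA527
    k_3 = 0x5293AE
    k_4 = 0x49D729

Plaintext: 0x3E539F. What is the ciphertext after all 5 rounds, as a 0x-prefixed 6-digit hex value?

0x57B4CF

s_0 = plaintext = 0x3E539F
s_1 = Round(s_0, k_0) = 0xAF673A
s_2 = Round(s_1, k_1) = 0xB7A00C
s_3 = Round(s_2, k_2) = 0xEA1DCB
s_4 = Round(s_3, k_3) = 0xFC2290
s_5 = Round(s_4, k_4) = 0x57B4CF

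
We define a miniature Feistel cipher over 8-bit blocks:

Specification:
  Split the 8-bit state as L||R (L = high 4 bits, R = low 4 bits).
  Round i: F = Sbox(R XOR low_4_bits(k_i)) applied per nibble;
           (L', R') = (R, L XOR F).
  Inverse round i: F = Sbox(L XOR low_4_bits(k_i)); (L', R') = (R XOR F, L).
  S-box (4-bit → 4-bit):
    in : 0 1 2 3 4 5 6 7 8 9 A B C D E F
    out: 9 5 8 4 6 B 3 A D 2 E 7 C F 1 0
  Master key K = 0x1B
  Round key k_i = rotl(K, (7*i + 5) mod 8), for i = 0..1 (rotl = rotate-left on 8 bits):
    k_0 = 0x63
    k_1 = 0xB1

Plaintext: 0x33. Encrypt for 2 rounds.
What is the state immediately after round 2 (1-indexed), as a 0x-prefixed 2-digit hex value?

0xA4

s_0 = plaintext = 0x33
s_1 = Round(s_0, k_0) = 0x3A
s_2 = Round(s_1, k_1) = 0xA4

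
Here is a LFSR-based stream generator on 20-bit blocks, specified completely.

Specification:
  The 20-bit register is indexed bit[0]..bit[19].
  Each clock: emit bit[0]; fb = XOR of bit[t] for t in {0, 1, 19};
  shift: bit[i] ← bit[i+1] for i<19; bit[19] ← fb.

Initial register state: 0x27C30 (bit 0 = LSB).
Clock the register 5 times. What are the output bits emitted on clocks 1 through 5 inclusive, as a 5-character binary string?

00001

reg_0 = 0x27C30
clock 1: out=0, reg = 0x13E18
clock 2: out=0, reg = 0x09F0C
clock 3: out=0, reg = 0x04F86
clock 4: out=0, reg = 0x827C3
clock 5: out=1, reg = 0xC13E1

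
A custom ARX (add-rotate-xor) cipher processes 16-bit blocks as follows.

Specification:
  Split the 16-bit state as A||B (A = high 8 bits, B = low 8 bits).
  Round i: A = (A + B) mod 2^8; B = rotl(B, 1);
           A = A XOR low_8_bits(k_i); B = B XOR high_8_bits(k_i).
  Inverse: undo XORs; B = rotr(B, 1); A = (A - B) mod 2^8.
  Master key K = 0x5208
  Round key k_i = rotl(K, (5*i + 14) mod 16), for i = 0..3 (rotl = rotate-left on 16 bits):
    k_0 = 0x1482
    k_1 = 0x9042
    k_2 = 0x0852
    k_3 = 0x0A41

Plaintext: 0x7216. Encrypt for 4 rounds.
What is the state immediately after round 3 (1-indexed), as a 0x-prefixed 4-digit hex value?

s_0 = plaintext = 0x7216
s_1 = Round(s_0, k_0) = 0x0A38
s_2 = Round(s_1, k_1) = 0x00E0
s_3 = Round(s_2, k_2) = 0xB2C9
s_4 = Round(s_3, k_3) = 0x3A99

0xB2C9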